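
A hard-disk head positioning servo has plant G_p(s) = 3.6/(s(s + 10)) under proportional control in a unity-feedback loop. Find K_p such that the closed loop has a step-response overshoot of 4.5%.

K_p = 14.1

From %OS = 100·exp(−πζ/√(1−ζ²)) = 4.5%, ζ = −ln(0.045)/√(π²+ln²(0.045)) = 0.7025.
Characteristic equation s² + 10s + 3.6K_p = 0 gives ζ = 10/(2√(3.6K_p)).
Setting ζ = 0.7025: √(3.6K_p) = 10/(2·0.7025) = 7.117, so K_p = 50.66/3.6 = 14.1.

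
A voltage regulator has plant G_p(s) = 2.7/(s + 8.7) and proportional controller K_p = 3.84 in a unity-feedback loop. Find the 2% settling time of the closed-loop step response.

T_s ≈ 0.21 s

Closed-loop transfer function: T(s) = K_p·G_p(s)/(1 + K_p·G_p(s)) = 10.37/(s + 8.7 + 10.37) = 10.37/(s + 19.07).
Time constant τ = 1/19.07 = 0.05244 s, so the 2% settling time is about 4τ = 0.21 s.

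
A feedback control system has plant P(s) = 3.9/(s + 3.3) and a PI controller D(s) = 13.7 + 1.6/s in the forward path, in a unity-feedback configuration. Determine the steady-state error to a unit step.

0

The open loop D(s)P(s) has a pole at the origin (type 1), so the static position error constant is infinite and e_ss = 1/(1+∞) = 0.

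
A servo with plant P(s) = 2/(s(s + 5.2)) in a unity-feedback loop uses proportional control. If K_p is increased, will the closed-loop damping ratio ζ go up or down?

ζ = 5.2/(2√(2K_p)); increasing K_p raises the denominator, so ζ falls.

decrease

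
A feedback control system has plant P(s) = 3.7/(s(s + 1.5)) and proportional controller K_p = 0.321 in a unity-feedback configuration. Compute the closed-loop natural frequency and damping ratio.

ω_n = 1.09 rad/s, ζ = 0.688

With unity feedback the closed-loop characteristic equation is s² + 1.5s + 0.321·3.7 = s² + 1.5s + 1.188 = 0.
Matching s² + 2ζω_n s + ω_n²: ω_n = √1.188 = 1.09 rad/s and 2ζω_n = 1.5, so ζ = 1.5/(2·1.09) = 0.688.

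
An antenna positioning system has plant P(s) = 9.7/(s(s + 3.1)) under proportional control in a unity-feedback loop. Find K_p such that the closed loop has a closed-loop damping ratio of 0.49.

K_p = 1.03

Closed-loop characteristic equation: s² + 3.1s + K_p·9.7 = 0.
So ω_n = √(9.7K_p) and 2ζω_n = 3.1, giving ζ = 3.1/(2√(9.7K_p)).
Setting ζ = 0.49: √(9.7K_p) = 3.1/(2·0.49) = 3.163, so K_p = 10.01/9.7 = 1.03.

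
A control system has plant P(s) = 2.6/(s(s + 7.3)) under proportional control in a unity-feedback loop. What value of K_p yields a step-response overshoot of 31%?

From %OS = 100·exp(−πζ/√(1−ζ²)) = 31%, ζ = −ln(0.31)/√(π²+ln²(0.31)) = 0.3493.
Characteristic equation s² + 7.3s + 2.6K_p = 0 gives ζ = 7.3/(2√(2.6K_p)).
Setting ζ = 0.3493: √(2.6K_p) = 7.3/(2·0.3493) = 10.45, so K_p = 109.2/2.6 = 42.

K_p = 42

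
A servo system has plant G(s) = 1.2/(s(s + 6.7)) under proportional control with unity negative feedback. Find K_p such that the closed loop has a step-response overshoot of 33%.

K_p = 84.4

From %OS = 100·exp(−πζ/√(1−ζ²)) = 33%, ζ = −ln(0.33)/√(π²+ln²(0.33)) = 0.3328.
Characteristic equation s² + 6.7s + 1.2K_p = 0 gives ζ = 6.7/(2√(1.2K_p)).
Setting ζ = 0.3328: √(1.2K_p) = 6.7/(2·0.3328) = 10.07, so K_p = 101.3/1.2 = 84.4.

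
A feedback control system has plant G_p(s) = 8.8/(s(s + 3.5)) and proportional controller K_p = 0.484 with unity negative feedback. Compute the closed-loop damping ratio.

With unity feedback the closed-loop characteristic equation is s² + 3.5s + 0.484·8.8 = s² + 3.5s + 4.259 = 0.
So ω_n² = 4.259 ⇒ ω_n = 2.064 rad/s, and ζ = 3.5/(2ω_n) = 0.848.

ζ = 0.848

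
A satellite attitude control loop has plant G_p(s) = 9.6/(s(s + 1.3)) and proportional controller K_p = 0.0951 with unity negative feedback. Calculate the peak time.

T_p = 4.49 s

The closed-loop denominator s² + 1.3s + 0.913 gives ω_n = √0.913 = 0.9555 and ζ = 1.3/(2ω_n) = 0.6803.
Damped frequency ω_d = ω_n√(1−ζ²) = 0.7003 rad/s, so peak time T_p = π/ω_d = 4.49 s.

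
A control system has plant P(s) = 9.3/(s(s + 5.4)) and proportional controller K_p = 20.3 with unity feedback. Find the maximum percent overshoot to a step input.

53.3%

From 1 + K_pP(s) = 0: s² + 5.4s + 188.8 = 0 ⇒ ω_n = 13.74, ζ = 0.1965.
%OS = 100·exp(−πζ/√(1−ζ²)) = 100·exp(−π·0.1965/√0.9614) = 53.3%.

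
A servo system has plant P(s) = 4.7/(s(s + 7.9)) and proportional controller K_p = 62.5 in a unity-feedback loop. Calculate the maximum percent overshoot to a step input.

47.5%

From 1 + K_pP(s) = 0: s² + 7.9s + 293.8 = 0 ⇒ ω_n = 17.14, ζ = 0.2305.
%OS = 100·exp(−πζ/√(1−ζ²)) = 100·exp(−π·0.2305/√0.9469) = 47.5%.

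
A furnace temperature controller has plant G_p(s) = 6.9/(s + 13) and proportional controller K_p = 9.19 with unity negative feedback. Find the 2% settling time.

T_s ≈ 0.0523 s

Closed-loop transfer function: T(s) = K_p·G_p(s)/(1 + K_p·G_p(s)) = 63.41/(s + 13 + 63.41) = 63.41/(s + 76.41).
Time constant τ = 1/76.41 = 0.01309 s, so the 2% settling time is about 4τ = 0.0523 s.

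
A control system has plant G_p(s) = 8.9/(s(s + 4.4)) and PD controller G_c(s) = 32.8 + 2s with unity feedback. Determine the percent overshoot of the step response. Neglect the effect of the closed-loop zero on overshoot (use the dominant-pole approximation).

6.82%

Forward path: (32.8 + 2s)·8.9/(s(s+4.4)). The closed-loop characteristic equation is s² + (4.4 + 8.9·2)s + 8.9·32.8 = 0.
That is s² + 22.2s + 291.9 = 0, so ω_n = 17.09 rad/s and ζ = 22.2/(2·17.09) = 0.6497.
%OS = 100·exp(−πζ/√(1−ζ²)) = 6.82%.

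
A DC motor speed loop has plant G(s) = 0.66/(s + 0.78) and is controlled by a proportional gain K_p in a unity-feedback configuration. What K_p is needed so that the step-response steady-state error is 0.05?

For a type-0 loop with proportional control, e_ss = 1/(1 + K_p·G(0)).
G(0) = 0.8462. Require 1/(1 + K_p·0.8462) = 0.05, so 1 + 0.8462·K_p = 20.
K_p = (20 − 1)/0.8462 = 22.5.

K_p = 22.5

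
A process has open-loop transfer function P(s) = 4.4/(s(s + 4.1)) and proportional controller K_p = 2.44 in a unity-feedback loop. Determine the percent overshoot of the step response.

8.05%

The closed-loop denominator s² + 4.1s + 10.74 gives ω_n = √10.74 = 3.277 and ζ = 4.1/(2ω_n) = 0.6257.
%OS = 100·exp(−πζ/√(1−ζ²)) = 100·exp(−π·0.6257/√0.6086) = 8.05%.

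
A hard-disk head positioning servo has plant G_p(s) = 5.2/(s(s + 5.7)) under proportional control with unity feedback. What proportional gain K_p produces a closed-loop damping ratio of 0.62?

Closed-loop characteristic equation: s² + 5.7s + K_p·5.2 = 0.
So ω_n = √(5.2K_p) and 2ζω_n = 5.7, giving ζ = 5.7/(2√(5.2K_p)).
Setting ζ = 0.62: √(5.2K_p) = 5.7/(2·0.62) = 4.597, so K_p = 21.13/5.2 = 4.06.

K_p = 4.06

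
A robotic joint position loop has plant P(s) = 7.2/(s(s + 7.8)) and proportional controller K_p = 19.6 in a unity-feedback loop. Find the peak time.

Closed-loop characteristic equation: s² + 7.8s + 141.1 = 0, so ω_n = 11.88 rad/s and ζ = 7.8/(2·11.88) = 0.3283.
Damped frequency ω_d = ω_n√(1−ζ²) = 11.22 rad/s, so peak time T_p = π/ω_d = 0.28 s.

T_p = 0.28 s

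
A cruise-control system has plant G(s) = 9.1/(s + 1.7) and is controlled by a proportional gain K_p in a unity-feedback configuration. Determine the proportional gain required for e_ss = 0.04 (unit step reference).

Steady-state error for a unit step on this type-0 loop is 1/(1 + K_p·G(0)).
G(0) = 5.353. Require 1/(1 + K_p·5.353) = 0.04, so 1 + 5.353·K_p = 25.
K_p = (25 − 1)/5.353 = 4.48.

K_p = 4.48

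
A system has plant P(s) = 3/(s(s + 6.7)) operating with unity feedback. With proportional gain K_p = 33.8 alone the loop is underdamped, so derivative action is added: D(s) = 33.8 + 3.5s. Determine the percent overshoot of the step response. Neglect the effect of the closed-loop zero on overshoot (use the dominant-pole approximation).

0.575%

Forward path: (33.8 + 3.5s)·3/(s(s+6.7)). The closed-loop characteristic equation is s² + (6.7 + 3·3.5)s + 3·33.8 = 0.
That is s² + 17.2s + 101.4 = 0, so ω_n = 10.07 rad/s and ζ = 17.2/(2·10.07) = 0.854.
%OS = 100·exp(−πζ/√(1−ζ²)) = 0.575%.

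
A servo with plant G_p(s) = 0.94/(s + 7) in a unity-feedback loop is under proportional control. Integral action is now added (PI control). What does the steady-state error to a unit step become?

0

Adding integral action puts a pole at s = 0 in the forward path, raising the system type to 1; a type-1 loop has zero steady-state error to a step.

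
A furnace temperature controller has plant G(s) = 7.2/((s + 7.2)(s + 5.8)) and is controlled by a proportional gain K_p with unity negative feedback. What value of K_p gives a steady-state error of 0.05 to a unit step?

K_p = 110

For a type-0 loop with proportional control, e_ss = 1/(1 + K_p·G(0)).
G(0) = 0.1724. Require 1/(1 + K_p·0.1724) = 0.05, so 1 + 0.1724·K_p = 20.
K_p = (20 − 1)/0.1724 = 110.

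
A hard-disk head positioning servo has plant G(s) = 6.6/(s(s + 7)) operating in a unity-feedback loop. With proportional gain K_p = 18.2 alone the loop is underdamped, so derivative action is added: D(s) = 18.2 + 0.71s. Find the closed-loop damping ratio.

ζ = 0.533

Forward path: (18.2 + 0.71s)·6.6/(s(s+7)). The closed-loop characteristic equation is s² + (7 + 6.6·0.71)s + 6.6·18.2 = 0.
That is s² + 11.69s + 120.1 = 0, so ω_n = 10.96 rad/s and ζ = 11.69/(2·10.96) = 0.5331.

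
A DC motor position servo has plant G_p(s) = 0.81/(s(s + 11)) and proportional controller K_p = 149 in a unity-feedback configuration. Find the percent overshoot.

The closed-loop denominator s² + 11s + 120.7 gives ω_n = √120.7 = 10.99 and ζ = 11/(2ω_n) = 0.5006.
%OS = 100·exp(−πζ/√(1−ζ²)) = 100·exp(−π·0.5006/√0.7494) = 16.3%.

16.3%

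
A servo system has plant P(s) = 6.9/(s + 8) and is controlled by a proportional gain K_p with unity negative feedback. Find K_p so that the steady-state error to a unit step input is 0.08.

For a type-0 loop with proportional control, e_ss = 1/(1 + K_p·P(0)).
P(0) = 0.8625. Require 1/(1 + K_p·0.8625) = 0.08, so 1 + 0.8625·K_p = 12.5.
K_p = (12.5 − 1)/0.8625 = 13.3.

K_p = 13.3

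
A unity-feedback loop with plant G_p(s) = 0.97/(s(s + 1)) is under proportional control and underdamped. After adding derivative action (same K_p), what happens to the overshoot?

With PD the characteristic equation becomes s² + (a + K·K_d)s + K·K_p = 0; the damping term grows, ζ rises, overshoot falls.

decrease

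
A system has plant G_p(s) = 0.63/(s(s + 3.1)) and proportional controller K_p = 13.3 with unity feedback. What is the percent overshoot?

From 1 + K_pG_p(s) = 0: s² + 3.1s + 8.379 = 0 ⇒ ω_n = 2.895, ζ = 0.5355.
%OS = 100·exp(−πζ/√(1−ζ²)) = 100·exp(−π·0.5355/√0.7133) = 13.6%.

13.6%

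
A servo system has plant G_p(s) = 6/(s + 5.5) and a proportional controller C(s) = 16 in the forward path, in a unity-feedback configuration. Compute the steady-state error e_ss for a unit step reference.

The loop is type 0. Static position error constant K_pos = C(0)·G_p(0) = 16·1.091 = 17.45.
Steady-state error to a unit step: e_ss = 1/(1+K_pos) = 1/18.45 = 0.0542.

0.0542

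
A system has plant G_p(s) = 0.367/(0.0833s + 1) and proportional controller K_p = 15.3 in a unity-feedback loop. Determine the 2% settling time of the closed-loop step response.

T_s ≈ 0.0504 s

Closed loop: T(s) = K_p·G_p/(1+K_p·G_p) = 5.615/(0.0833s + 1 + 5.615), with pole at s = −(1 + 5.615)/0.0833 = −79.41.
τ = 1/79.41 = 0.01259 s, so 2% settling time ≈ 4τ = 0.0504 s.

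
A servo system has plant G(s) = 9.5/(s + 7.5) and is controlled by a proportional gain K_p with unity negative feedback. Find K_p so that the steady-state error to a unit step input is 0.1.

K_p = 7.11

Steady-state error for a unit step on this type-0 loop is 1/(1 + K_p·G(0)).
G(0) = 1.267. Require 1/(1 + K_p·1.267) = 0.1, so 1 + 1.267·K_p = 10.
K_p = (10 − 1)/1.267 = 7.11.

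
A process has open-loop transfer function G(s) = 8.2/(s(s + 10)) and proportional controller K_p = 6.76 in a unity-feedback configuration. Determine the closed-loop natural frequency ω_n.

ω_n = 7.45 rad/s

1 + K_p·G(s) = 0 gives s² + 10s + 55.43 = 0.
Matching s² + 2ζω_n s + ω_n²: ω_n = √55.43 = 7.445 rad/s and 2ζω_n = 10, so ζ = 10/(2·7.445) = 0.672.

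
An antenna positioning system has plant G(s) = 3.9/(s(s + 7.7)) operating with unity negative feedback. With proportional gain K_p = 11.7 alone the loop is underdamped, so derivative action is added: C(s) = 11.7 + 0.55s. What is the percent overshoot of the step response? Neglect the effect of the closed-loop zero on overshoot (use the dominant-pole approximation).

3.53%

Forward path: (11.7 + 0.55s)·3.9/(s(s+7.7)). The closed-loop characteristic equation is s² + (7.7 + 3.9·0.55)s + 3.9·11.7 = 0.
That is s² + 9.845s + 45.63 = 0, so ω_n = 6.755 rad/s and ζ = 9.845/(2·6.755) = 0.7287.
%OS = 100·exp(−πζ/√(1−ζ²)) = 3.53%.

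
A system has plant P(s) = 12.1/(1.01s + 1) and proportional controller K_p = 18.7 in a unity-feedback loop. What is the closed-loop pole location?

Closed loop: T(s) = K_p·P/(1+K_p·P) = 226.3/(1.01s + 1 + 226.3), with pole at s = −(1 + 226.3)/1.01 = −225.

s = -225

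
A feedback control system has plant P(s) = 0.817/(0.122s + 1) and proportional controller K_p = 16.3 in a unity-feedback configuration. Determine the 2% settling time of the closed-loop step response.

Closed loop: T(s) = K_p·P/(1+K_p·P) = 13.32/(0.122s + 1 + 13.32), with pole at s = −(1 + 13.32)/0.122 = −117.4.
τ = 1/117.4 = 0.008521 s, so 2% settling time ≈ 4τ = 0.0341 s.

T_s ≈ 0.0341 s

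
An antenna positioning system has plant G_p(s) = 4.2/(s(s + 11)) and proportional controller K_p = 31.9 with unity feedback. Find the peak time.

T_p = 0.308 s

The closed-loop denominator s² + 11s + 134 gives ω_n = √134 = 11.57 and ζ = 11/(2ω_n) = 0.4752.
Damped frequency ω_d = ω_n√(1−ζ²) = 10.18 rad/s, so peak time T_p = π/ω_d = 0.308 s.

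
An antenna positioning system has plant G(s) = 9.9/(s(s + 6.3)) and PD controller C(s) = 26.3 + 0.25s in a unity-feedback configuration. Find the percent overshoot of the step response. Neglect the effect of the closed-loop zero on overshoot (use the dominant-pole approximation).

Forward path: (26.3 + 0.25s)·9.9/(s(s+6.3)). The closed-loop characteristic equation is s² + (6.3 + 9.9·0.25)s + 9.9·26.3 = 0.
That is s² + 8.775s + 260.4 = 0, so ω_n = 16.14 rad/s and ζ = 8.775/(2·16.14) = 0.2719.
%OS = 100·exp(−πζ/√(1−ζ²)) = 41.2%.

41.2%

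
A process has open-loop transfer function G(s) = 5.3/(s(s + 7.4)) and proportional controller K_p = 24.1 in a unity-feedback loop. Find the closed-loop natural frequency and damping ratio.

ω_n = 11.3 rad/s, ζ = 0.327

With unity feedback the closed-loop characteristic equation is s² + 7.4s + 24.1·5.3 = s² + 7.4s + 127.7 = 0.
Matching s² + 2ζω_n s + ω_n²: ω_n = √127.7 = 11.3 rad/s and 2ζω_n = 7.4, so ζ = 7.4/(2·11.3) = 0.327.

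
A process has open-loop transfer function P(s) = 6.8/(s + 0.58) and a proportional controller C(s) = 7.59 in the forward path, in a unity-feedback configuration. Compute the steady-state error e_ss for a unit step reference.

The loop is type 0. Static position error constant K_pos = C(0)·P(0) = 7.59·11.72 = 88.99.
Steady-state error to a unit step: e_ss = 1/(1+K_pos) = 1/89.99 = 0.0111.

0.0111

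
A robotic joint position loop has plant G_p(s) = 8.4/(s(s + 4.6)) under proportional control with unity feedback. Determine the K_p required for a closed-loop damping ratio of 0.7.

Closed-loop characteristic equation: s² + 4.6s + K_p·8.4 = 0.
So ω_n = √(8.4K_p) and 2ζω_n = 4.6, giving ζ = 4.6/(2√(8.4K_p)).
Setting ζ = 0.7: √(8.4K_p) = 4.6/(2·0.7) = 3.286, so K_p = 10.8/8.4 = 1.29.

K_p = 1.29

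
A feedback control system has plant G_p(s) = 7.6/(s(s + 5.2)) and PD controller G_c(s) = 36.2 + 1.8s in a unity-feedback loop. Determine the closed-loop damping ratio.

ζ = 0.569

Forward path: (36.2 + 1.8s)·7.6/(s(s+5.2)). The closed-loop characteristic equation is s² + (5.2 + 7.6·1.8)s + 7.6·36.2 = 0.
That is s² + 18.88s + 275.1 = 0, so ω_n = 16.59 rad/s and ζ = 18.88/(2·16.59) = 0.5691.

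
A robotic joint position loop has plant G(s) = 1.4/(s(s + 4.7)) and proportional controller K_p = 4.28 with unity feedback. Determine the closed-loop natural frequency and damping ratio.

With unity feedback the closed-loop characteristic equation is s² + 4.7s + 4.28·1.4 = s² + 4.7s + 5.992 = 0.
Matching s² + 2ζω_n s + ω_n²: ω_n = √5.992 = 2.448 rad/s and 2ζω_n = 4.7, so ζ = 4.7/(2·2.448) = 0.96.

ω_n = 2.45 rad/s, ζ = 0.96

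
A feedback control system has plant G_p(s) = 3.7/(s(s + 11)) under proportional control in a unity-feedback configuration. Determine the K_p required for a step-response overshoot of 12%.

K_p = 26.1

From %OS = 100·exp(−πζ/√(1−ζ²)) = 12%, ζ = −ln(0.12)/√(π²+ln²(0.12)) = 0.5594.
Characteristic equation s² + 11s + 3.7K_p = 0 gives ζ = 11/(2√(3.7K_p)).
Setting ζ = 0.5594: √(3.7K_p) = 11/(2·0.5594) = 9.832, so K_p = 96.66/3.7 = 26.1.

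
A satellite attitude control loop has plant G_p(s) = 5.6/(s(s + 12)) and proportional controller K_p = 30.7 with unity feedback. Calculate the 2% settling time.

T_s ≈ 0.667 s

The closed-loop denominator s² + 12s + 171.9 gives ω_n = √171.9 = 13.11 and ζ = 12/(2ω_n) = 0.4576.
2% settling time T_s ≈ 4/(ζω_n) = 4/6 = 0.667 s.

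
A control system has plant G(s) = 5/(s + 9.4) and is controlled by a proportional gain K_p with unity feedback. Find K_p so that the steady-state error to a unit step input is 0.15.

For a type-0 loop with proportional control, e_ss = 1/(1 + K_p·G(0)).
G(0) = 0.5319. Require 1/(1 + K_p·0.5319) = 0.15, so 1 + 0.5319·K_p = 6.667.
K_p = (6.667 − 1)/0.5319 = 10.7.

K_p = 10.7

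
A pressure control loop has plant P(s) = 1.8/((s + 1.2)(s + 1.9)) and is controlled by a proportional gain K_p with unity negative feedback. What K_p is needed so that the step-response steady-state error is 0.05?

K_p = 24.1

For a type-0 loop with proportional control, e_ss = 1/(1 + K_p·P(0)).
P(0) = 0.7895. Require 1/(1 + K_p·0.7895) = 0.05, so 1 + 0.7895·K_p = 20.
K_p = (20 − 1)/0.7895 = 24.1.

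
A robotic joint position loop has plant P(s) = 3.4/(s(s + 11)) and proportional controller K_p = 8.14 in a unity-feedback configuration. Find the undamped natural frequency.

ω_n = 5.26 rad/s

1 + K_p·P(s) = 0 gives s² + 11s + 27.68 = 0.
Matching s² + 2ζω_n s + ω_n²: ω_n = √27.68 = 5.261 rad/s and 2ζω_n = 11, so ζ = 11/(2·5.261) = 1.05.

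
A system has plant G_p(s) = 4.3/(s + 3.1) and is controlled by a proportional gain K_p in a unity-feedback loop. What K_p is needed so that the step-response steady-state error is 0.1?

Steady-state error for a unit step on this type-0 loop is 1/(1 + K_p·G_p(0)).
G_p(0) = 1.387. Require 1/(1 + K_p·1.387) = 0.1, so 1 + 1.387·K_p = 10.
K_p = (10 − 1)/1.387 = 6.49.

K_p = 6.49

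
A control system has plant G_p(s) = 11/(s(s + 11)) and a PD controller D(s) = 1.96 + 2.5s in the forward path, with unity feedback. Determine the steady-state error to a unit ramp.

The loop has one pole at the origin (type 1). Velocity error constant K_v = lim_{s→0} s·D(s)G_p(s) = 1.96·11/11 = 1.96.
Steady-state error to a unit ramp: e_ss = 1/K_v = 0.51.

0.51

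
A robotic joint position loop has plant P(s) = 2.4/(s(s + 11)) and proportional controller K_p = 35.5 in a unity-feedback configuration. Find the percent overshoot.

The closed-loop denominator s² + 11s + 85.2 gives ω_n = √85.2 = 9.23 and ζ = 11/(2ω_n) = 0.5959.
%OS = 100·exp(−πζ/√(1−ζ²)) = 100·exp(−π·0.5959/√0.645) = 9.72%.

9.72%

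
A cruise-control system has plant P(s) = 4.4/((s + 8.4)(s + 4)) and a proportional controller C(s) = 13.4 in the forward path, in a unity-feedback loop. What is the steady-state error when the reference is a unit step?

0.363

The loop is type 0. Static position error constant K_pos = C(0)·P(0) = 13.4·0.131 = 1.755.
Steady-state error to a unit step: e_ss = 1/(1+K_pos) = 1/2.755 = 0.363.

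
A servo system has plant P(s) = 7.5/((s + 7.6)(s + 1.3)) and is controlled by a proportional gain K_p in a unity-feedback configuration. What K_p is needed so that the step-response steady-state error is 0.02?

K_p = 64.5

For a type-0 loop with proportional control, e_ss = 1/(1 + K_p·P(0)).
P(0) = 0.7591. Require 1/(1 + K_p·0.7591) = 0.02, so 1 + 0.7591·K_p = 50.
K_p = (50 − 1)/0.7591 = 64.5.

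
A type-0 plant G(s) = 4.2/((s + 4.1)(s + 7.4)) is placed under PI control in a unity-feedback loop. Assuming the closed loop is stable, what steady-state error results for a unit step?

0

The PI controller's integrator makes the forward path type 1, so e_ss to a step is zero.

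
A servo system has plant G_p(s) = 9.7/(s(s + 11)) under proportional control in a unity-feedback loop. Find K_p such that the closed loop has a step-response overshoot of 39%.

K_p = 37.8

From %OS = 100·exp(−πζ/√(1−ζ²)) = 39%, ζ = −ln(0.39)/√(π²+ln²(0.39)) = 0.2871.
Characteristic equation s² + 11s + 9.7K_p = 0 gives ζ = 11/(2√(9.7K_p)).
Setting ζ = 0.2871: √(9.7K_p) = 11/(2·0.2871) = 19.16, so K_p = 367/9.7 = 37.8.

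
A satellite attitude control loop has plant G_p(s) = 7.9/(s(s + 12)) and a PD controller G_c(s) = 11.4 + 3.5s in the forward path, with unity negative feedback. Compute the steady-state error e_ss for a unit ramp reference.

0.133

The loop has one pole at the origin (type 1). Velocity error constant K_v = lim_{s→0} s·G_c(s)G_p(s) = 11.4·7.9/12 = 7.505.
Steady-state error to a unit ramp: e_ss = 1/K_v = 0.133.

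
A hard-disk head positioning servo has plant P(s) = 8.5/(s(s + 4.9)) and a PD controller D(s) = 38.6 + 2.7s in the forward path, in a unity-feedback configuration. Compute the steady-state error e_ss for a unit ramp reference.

0.0149

The loop has one pole at the origin (type 1). Velocity error constant K_v = lim_{s→0} s·D(s)P(s) = 38.6·8.5/4.9 = 66.96.
Steady-state error to a unit ramp: e_ss = 1/K_v = 0.0149.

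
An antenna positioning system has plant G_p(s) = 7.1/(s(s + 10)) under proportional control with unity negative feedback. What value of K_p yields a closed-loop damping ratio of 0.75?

Closed-loop characteristic equation: s² + 10s + K_p·7.1 = 0.
So ω_n = √(7.1K_p) and 2ζω_n = 10, giving ζ = 10/(2√(7.1K_p)).
Setting ζ = 0.75: √(7.1K_p) = 10/(2·0.75) = 6.667, so K_p = 44.44/7.1 = 6.26.

K_p = 6.26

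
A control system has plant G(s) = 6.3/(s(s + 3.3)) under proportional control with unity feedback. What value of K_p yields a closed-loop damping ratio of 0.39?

Closed-loop characteristic equation: s² + 3.3s + K_p·6.3 = 0.
So ω_n = √(6.3K_p) and 2ζω_n = 3.3, giving ζ = 3.3/(2√(6.3K_p)).
Setting ζ = 0.39: √(6.3K_p) = 3.3/(2·0.39) = 4.231, so K_p = 17.9/6.3 = 2.84.

K_p = 2.84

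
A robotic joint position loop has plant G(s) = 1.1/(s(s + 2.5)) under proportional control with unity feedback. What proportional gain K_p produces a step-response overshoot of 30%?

From %OS = 100·exp(−πζ/√(1−ζ²)) = 30%, ζ = −ln(0.3)/√(π²+ln²(0.3)) = 0.3579.
Characteristic equation s² + 2.5s + 1.1K_p = 0 gives ζ = 2.5/(2√(1.1K_p)).
Setting ζ = 0.3579: √(1.1K_p) = 2.5/(2·0.3579) = 3.493, so K_p = 12.2/1.1 = 11.1.

K_p = 11.1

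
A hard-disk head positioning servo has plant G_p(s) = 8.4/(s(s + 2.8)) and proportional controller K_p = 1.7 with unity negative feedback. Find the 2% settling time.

Closed-loop characteristic equation: s² + 2.8s + 14.28 = 0, so ω_n = 3.779 rad/s and ζ = 2.8/(2·3.779) = 0.3705.
2% settling time T_s ≈ 4/(ζω_n) = 4/1.4 = 2.86 s.

T_s ≈ 2.86 s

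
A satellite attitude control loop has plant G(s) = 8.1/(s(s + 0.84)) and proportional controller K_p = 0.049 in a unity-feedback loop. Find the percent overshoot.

The closed-loop denominator s² + 0.84s + 0.3969 gives ω_n = √0.3969 = 0.63 and ζ = 0.84/(2ω_n) = 0.6667.
%OS = 100·exp(−πζ/√(1−ζ²)) = 100·exp(−π·0.6667/√0.5556) = 6.02%.

6.02%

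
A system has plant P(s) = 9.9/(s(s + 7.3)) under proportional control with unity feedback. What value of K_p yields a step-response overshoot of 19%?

K_p = 6.16

From %OS = 100·exp(−πζ/√(1−ζ²)) = 19%, ζ = −ln(0.19)/√(π²+ln²(0.19)) = 0.4673.
Characteristic equation s² + 7.3s + 9.9K_p = 0 gives ζ = 7.3/(2√(9.9K_p)).
Setting ζ = 0.4673: √(9.9K_p) = 7.3/(2·0.4673) = 7.81, so K_p = 61/9.9 = 6.16.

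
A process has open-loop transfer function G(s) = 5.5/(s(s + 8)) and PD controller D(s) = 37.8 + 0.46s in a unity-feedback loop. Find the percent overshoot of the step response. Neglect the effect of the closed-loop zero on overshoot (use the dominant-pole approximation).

Forward path: (37.8 + 0.46s)·5.5/(s(s+8)). The closed-loop characteristic equation is s² + (8 + 5.5·0.46)s + 5.5·37.8 = 0.
That is s² + 10.53s + 207.9 = 0, so ω_n = 14.42 rad/s and ζ = 10.53/(2·14.42) = 0.3651.
%OS = 100·exp(−πζ/√(1−ζ²)) = 29.2%.

29.2%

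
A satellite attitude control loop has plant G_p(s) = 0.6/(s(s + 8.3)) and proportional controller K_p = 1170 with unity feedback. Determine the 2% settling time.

T_s ≈ 0.964 s

The closed-loop denominator s² + 8.3s + 702 gives ω_n = √702 = 26.5 and ζ = 8.3/(2ω_n) = 0.1566.
2% settling time T_s ≈ 4/(ζω_n) = 4/4.15 = 0.964 s.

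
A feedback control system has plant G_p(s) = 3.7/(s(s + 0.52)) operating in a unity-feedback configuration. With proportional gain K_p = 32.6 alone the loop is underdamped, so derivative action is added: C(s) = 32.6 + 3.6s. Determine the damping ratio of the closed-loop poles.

Forward path: (32.6 + 3.6s)·3.7/(s(s+0.52)). The closed-loop characteristic equation is s² + (0.52 + 3.7·3.6)s + 3.7·32.6 = 0.
That is s² + 13.84s + 120.6 = 0, so ω_n = 10.98 rad/s and ζ = 13.84/(2·10.98) = 0.6301.

ζ = 0.63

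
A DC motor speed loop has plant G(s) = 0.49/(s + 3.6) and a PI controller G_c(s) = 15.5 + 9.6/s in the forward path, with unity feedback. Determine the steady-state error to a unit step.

0

The open loop G_c(s)G(s) has a pole at the origin (type 1), so the static position error constant is infinite and e_ss = 1/(1+∞) = 0.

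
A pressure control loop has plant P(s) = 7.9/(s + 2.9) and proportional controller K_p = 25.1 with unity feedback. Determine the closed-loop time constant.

Closed-loop transfer function: T(s) = K_p·P(s)/(1 + K_p·P(s)) = 198.3/(s + 2.9 + 198.3) = 198.3/(s + 201.2).
Time constant τ = 1/201.2 = 0.00497 s.

τ = 0.00497 s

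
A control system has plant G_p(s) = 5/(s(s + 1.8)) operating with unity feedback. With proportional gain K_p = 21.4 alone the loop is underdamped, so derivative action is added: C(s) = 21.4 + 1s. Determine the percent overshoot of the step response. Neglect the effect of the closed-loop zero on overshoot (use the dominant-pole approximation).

33.5%

Forward path: (21.4 + 1s)·5/(s(s+1.8)). The closed-loop characteristic equation is s² + (1.8 + 5·1)s + 5·21.4 = 0.
That is s² + 6.8s + 107 = 0, so ω_n = 10.34 rad/s and ζ = 6.8/(2·10.34) = 0.3287.
%OS = 100·exp(−πζ/√(1−ζ²)) = 33.5%.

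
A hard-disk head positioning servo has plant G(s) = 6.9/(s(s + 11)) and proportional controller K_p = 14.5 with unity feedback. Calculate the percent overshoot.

From 1 + K_pG(s) = 0: s² + 11s + 100.1 = 0 ⇒ ω_n = 10, ζ = 0.5499.
%OS = 100·exp(−πζ/√(1−ζ²)) = 100·exp(−π·0.5499/√0.6977) = 12.6%.

12.6%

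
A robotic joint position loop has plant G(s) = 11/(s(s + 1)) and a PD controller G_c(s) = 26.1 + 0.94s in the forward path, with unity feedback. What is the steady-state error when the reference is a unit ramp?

The loop has one pole at the origin (type 1). Velocity error constant K_v = lim_{s→0} s·G_c(s)G(s) = 26.1·11/1 = 287.1.
Steady-state error to a unit ramp: e_ss = 1/K_v = 0.00348.

0.00348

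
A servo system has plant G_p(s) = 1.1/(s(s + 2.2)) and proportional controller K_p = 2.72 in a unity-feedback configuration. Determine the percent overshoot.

7.51%

The closed-loop denominator s² + 2.2s + 2.992 gives ω_n = √2.992 = 1.73 and ζ = 2.2/(2ω_n) = 0.6359.
%OS = 100·exp(−πζ/√(1−ζ²)) = 100·exp(−π·0.6359/√0.5956) = 7.51%.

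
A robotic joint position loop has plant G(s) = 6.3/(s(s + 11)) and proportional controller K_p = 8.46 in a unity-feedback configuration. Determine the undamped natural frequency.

1 + K_p·G(s) = 0 gives s² + 11s + 53.3 = 0.
So ω_n² = 53.3 ⇒ ω_n = 7.301 rad/s, and ζ = 11/(2ω_n) = 0.753.

ω_n = 7.3 rad/s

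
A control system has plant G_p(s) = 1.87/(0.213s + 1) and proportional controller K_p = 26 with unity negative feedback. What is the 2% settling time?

T_s ≈ 0.0172 s

Closed loop: T(s) = K_p·G_p/(1+K_p·G_p) = 48.62/(0.213s + 1 + 48.62), with pole at s = −(1 + 48.62)/0.213 = −233.
τ = 1/233 = 0.004293 s, so 2% settling time ≈ 4τ = 0.0172 s.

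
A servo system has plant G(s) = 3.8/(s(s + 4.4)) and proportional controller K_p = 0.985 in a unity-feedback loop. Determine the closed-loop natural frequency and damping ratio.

ω_n = 1.93 rad/s, ζ = 1.14

With unity feedback the closed-loop characteristic equation is s² + 4.4s + 0.985·3.8 = s² + 4.4s + 3.743 = 0.
Matching s² + 2ζω_n s + ω_n²: ω_n = √3.743 = 1.935 rad/s and 2ζω_n = 4.4, so ζ = 4.4/(2·1.935) = 1.14.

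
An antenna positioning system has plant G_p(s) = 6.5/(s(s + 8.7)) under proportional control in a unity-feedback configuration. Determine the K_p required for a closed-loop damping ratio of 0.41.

K_p = 17.3

Closed-loop characteristic equation: s² + 8.7s + K_p·6.5 = 0.
So ω_n = √(6.5K_p) and 2ζω_n = 8.7, giving ζ = 8.7/(2√(6.5K_p)).
Setting ζ = 0.41: √(6.5K_p) = 8.7/(2·0.41) = 10.61, so K_p = 112.6/6.5 = 17.3.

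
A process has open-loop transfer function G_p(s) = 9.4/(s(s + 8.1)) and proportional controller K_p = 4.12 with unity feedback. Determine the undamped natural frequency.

ω_n = 6.22 rad/s

1 + K_p·G_p(s) = 0 gives s² + 8.1s + 38.73 = 0.
So ω_n² = 38.73 ⇒ ω_n = 6.223 rad/s, and ζ = 8.1/(2ω_n) = 0.651.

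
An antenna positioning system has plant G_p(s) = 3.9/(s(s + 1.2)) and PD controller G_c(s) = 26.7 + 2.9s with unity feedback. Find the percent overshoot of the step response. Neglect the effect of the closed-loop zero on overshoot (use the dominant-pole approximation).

8.74%

Forward path: (26.7 + 2.9s)·3.9/(s(s+1.2)). The closed-loop characteristic equation is s² + (1.2 + 3.9·2.9)s + 3.9·26.7 = 0.
That is s² + 12.51s + 104.1 = 0, so ω_n = 10.2 rad/s and ζ = 12.51/(2·10.2) = 0.613.
%OS = 100·exp(−πζ/√(1−ζ²)) = 8.74%.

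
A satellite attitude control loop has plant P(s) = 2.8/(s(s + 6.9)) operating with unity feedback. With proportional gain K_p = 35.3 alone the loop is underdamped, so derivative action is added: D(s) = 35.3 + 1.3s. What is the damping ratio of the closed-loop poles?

ζ = 0.53

Forward path: (35.3 + 1.3s)·2.8/(s(s+6.9)). The closed-loop characteristic equation is s² + (6.9 + 2.8·1.3)s + 2.8·35.3 = 0.
That is s² + 10.54s + 98.84 = 0, so ω_n = 9.942 rad/s and ζ = 10.54/(2·9.942) = 0.5301.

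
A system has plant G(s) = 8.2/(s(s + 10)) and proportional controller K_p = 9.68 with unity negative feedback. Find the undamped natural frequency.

ω_n = 8.91 rad/s

With unity feedback the closed-loop characteristic equation is s² + 10s + 9.68·8.2 = s² + 10s + 79.38 = 0.
Matching s² + 2ζω_n s + ω_n²: ω_n = √79.38 = 8.909 rad/s and 2ζω_n = 10, so ζ = 10/(2·8.909) = 0.561.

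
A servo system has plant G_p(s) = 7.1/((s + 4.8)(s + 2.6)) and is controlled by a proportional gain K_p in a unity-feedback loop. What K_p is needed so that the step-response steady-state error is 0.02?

The loop is type 0, so e_ss(step) = 1/(1 + K_pos) with K_pos = K_p·G_p(0).
G_p(0) = 0.5689. Require 1/(1 + K_p·0.5689) = 0.02, so 1 + 0.5689·K_p = 50.
K_p = (50 − 1)/0.5689 = 86.1.

K_p = 86.1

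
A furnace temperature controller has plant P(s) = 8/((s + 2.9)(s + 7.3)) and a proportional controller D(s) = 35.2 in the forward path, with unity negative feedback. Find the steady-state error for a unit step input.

0.0699

The loop is type 0. Static position error constant K_pos = D(0)·P(0) = 35.2·0.3779 = 13.3.
Steady-state error to a unit step: e_ss = 1/(1+K_pos) = 1/14.3 = 0.0699.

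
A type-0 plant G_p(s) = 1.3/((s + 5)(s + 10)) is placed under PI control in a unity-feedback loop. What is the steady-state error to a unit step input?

0

The PI controller's integrator makes the forward path type 1, so e_ss to a step is zero.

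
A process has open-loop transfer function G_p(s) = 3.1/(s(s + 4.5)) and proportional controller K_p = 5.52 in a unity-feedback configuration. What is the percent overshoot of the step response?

The closed-loop denominator s² + 4.5s + 17.11 gives ω_n = √17.11 = 4.137 and ζ = 4.5/(2ω_n) = 0.5439.
%OS = 100·exp(−πζ/√(1−ζ²)) = 100·exp(−π·0.5439/√0.7042) = 13.1%.

13.1%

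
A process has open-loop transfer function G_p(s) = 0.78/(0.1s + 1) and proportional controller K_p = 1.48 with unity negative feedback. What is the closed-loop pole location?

Closed loop: T(s) = K_p·G_p/(1+K_p·G_p) = 1.154/(0.1s + 1 + 1.154), with pole at s = −(1 + 1.154)/0.1 = −21.54.

s = -21.54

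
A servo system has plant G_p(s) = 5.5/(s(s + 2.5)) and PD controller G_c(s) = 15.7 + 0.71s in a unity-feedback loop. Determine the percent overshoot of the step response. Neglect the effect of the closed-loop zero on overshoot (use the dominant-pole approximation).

31.6%

Forward path: (15.7 + 0.71s)·5.5/(s(s+2.5)). The closed-loop characteristic equation is s² + (2.5 + 5.5·0.71)s + 5.5·15.7 = 0.
That is s² + 6.405s + 86.35 = 0, so ω_n = 9.292 rad/s and ζ = 6.405/(2·9.292) = 0.3446.
%OS = 100·exp(−πζ/√(1−ζ²)) = 31.6%.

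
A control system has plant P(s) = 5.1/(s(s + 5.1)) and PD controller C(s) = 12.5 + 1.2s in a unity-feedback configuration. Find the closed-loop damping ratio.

ζ = 0.703

Forward path: (12.5 + 1.2s)·5.1/(s(s+5.1)). The closed-loop characteristic equation is s² + (5.1 + 5.1·1.2)s + 5.1·12.5 = 0.
That is s² + 11.22s + 63.75 = 0, so ω_n = 7.984 rad/s and ζ = 11.22/(2·7.984) = 0.7026.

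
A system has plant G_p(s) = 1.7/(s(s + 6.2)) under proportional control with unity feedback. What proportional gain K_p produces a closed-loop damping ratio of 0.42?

K_p = 32

Closed-loop characteristic equation: s² + 6.2s + K_p·1.7 = 0.
So ω_n = √(1.7K_p) and 2ζω_n = 6.2, giving ζ = 6.2/(2√(1.7K_p)).
Setting ζ = 0.42: √(1.7K_p) = 6.2/(2·0.42) = 7.381, so K_p = 54.48/1.7 = 32.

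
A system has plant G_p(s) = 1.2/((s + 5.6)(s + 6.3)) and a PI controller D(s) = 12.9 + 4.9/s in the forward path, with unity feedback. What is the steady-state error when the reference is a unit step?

0

The open loop D(s)G_p(s) has a pole at the origin (type 1), so the static position error constant is infinite and e_ss = 1/(1+∞) = 0.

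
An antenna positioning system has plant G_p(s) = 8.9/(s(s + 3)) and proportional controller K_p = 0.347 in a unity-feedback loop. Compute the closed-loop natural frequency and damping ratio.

ω_n = 1.76 rad/s, ζ = 0.854

With unity feedback the closed-loop characteristic equation is s² + 3s + 0.347·8.9 = s² + 3s + 3.088 = 0.
Matching s² + 2ζω_n s + ω_n²: ω_n = √3.088 = 1.757 rad/s and 2ζω_n = 3, so ζ = 3/(2·1.757) = 0.854.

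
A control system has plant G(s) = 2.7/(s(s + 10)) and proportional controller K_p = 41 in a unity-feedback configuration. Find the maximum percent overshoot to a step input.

18.3%

Closed-loop characteristic equation: s² + 10s + 110.7 = 0, so ω_n = 10.52 rad/s and ζ = 10/(2·10.52) = 0.4752.
%OS = 100·exp(−πζ/√(1−ζ²)) = 100·exp(−π·0.4752/√0.7742) = 18.3%.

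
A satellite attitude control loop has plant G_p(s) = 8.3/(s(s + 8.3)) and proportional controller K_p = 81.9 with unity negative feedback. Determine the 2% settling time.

T_s ≈ 0.964 s

Closed-loop characteristic equation: s² + 8.3s + 679.8 = 0, so ω_n = 26.07 rad/s and ζ = 8.3/(2·26.07) = 0.1592.
2% settling time T_s ≈ 4/(ζω_n) = 4/4.15 = 0.964 s.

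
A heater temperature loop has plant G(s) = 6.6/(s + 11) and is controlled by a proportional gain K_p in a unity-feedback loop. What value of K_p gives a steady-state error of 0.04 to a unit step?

K_p = 40

The loop is type 0, so e_ss(step) = 1/(1 + K_pos) with K_pos = K_p·G(0).
G(0) = 0.6. Require 1/(1 + K_p·0.6) = 0.04, so 1 + 0.6·K_p = 25.
K_p = (25 − 1)/0.6 = 40.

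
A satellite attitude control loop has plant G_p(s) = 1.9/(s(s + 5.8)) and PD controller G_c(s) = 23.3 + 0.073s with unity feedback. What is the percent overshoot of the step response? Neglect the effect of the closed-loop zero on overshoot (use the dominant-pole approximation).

Forward path: (23.3 + 0.073s)·1.9/(s(s+5.8)). The closed-loop characteristic equation is s² + (5.8 + 1.9·0.073)s + 1.9·23.3 = 0.
That is s² + 5.939s + 44.27 = 0, so ω_n = 6.654 rad/s and ζ = 5.939/(2·6.654) = 0.4463.
%OS = 100·exp(−πζ/√(1−ζ²)) = 20.9%.

20.9%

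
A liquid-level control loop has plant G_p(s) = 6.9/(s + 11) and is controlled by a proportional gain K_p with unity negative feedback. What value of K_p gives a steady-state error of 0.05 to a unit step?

K_p = 30.3

For a type-0 loop with proportional control, e_ss = 1/(1 + K_p·G_p(0)).
G_p(0) = 0.6273. Require 1/(1 + K_p·0.6273) = 0.05, so 1 + 0.6273·K_p = 20.
K_p = (20 − 1)/0.6273 = 30.3.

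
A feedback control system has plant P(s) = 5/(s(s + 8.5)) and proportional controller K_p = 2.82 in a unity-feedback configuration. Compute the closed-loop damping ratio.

The closed-loop denominator is s(s+8.5) + 2.82·5 = s² + 8.5s + 14.1.
Matching s² + 2ζω_n s + ω_n²: ω_n = √14.1 = 3.755 rad/s and 2ζω_n = 8.5, so ζ = 8.5/(2·3.755) = 1.13.

ζ = 1.13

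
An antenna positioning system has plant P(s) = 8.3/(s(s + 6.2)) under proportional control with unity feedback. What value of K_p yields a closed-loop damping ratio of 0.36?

K_p = 8.93

Closed-loop characteristic equation: s² + 6.2s + K_p·8.3 = 0.
So ω_n = √(8.3K_p) and 2ζω_n = 6.2, giving ζ = 6.2/(2√(8.3K_p)).
Setting ζ = 0.36: √(8.3K_p) = 6.2/(2·0.36) = 8.611, so K_p = 74.15/8.3 = 8.93.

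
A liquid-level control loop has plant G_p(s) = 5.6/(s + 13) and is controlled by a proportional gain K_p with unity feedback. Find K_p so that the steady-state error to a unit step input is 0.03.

Steady-state error for a unit step on this type-0 loop is 1/(1 + K_p·G_p(0)).
G_p(0) = 0.4308. Require 1/(1 + K_p·0.4308) = 0.03, so 1 + 0.4308·K_p = 33.33.
K_p = (33.33 − 1)/0.4308 = 75.1.

K_p = 75.1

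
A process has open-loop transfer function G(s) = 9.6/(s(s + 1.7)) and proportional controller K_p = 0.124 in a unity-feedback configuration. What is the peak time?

The closed-loop denominator s² + 1.7s + 1.19 gives ω_n = √1.19 = 1.091 and ζ = 1.7/(2ω_n) = 0.7791.
Damped frequency ω_d = ω_n√(1−ζ²) = 0.684 rad/s, so peak time T_p = π/ω_d = 4.59 s.

T_p = 4.59 s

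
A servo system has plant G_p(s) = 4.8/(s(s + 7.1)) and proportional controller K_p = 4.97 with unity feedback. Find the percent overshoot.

From 1 + K_pG_p(s) = 0: s² + 7.1s + 23.86 = 0 ⇒ ω_n = 4.884, ζ = 0.7268.
%OS = 100·exp(−πζ/√(1−ζ²)) = 100·exp(−π·0.7268/√0.4717) = 3.6%.

3.6%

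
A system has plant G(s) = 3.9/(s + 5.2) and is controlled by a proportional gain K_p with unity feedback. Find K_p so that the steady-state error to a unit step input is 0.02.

K_p = 65.3

For a type-0 loop with proportional control, e_ss = 1/(1 + K_p·G(0)).
G(0) = 0.75. Require 1/(1 + K_p·0.75) = 0.02, so 1 + 0.75·K_p = 50.
K_p = (50 − 1)/0.75 = 65.3.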